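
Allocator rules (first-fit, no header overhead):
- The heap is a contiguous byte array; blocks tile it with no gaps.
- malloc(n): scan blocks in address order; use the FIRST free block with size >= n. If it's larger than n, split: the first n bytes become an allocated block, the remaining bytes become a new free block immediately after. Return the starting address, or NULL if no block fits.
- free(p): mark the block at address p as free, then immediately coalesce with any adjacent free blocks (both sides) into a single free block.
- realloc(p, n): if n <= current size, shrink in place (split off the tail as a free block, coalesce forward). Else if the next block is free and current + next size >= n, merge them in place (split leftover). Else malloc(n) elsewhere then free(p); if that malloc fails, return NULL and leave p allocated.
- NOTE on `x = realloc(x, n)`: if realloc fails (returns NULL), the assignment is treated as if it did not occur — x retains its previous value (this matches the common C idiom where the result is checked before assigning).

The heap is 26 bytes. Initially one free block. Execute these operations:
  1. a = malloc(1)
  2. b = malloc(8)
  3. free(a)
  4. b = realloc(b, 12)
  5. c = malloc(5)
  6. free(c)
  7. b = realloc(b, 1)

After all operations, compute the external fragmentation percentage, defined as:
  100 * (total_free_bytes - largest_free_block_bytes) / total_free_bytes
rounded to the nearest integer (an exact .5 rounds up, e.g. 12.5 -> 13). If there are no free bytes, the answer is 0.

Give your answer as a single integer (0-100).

Op 1: a = malloc(1) -> a = 0; heap: [0-0 ALLOC][1-25 FREE]
Op 2: b = malloc(8) -> b = 1; heap: [0-0 ALLOC][1-8 ALLOC][9-25 FREE]
Op 3: free(a) -> (freed a); heap: [0-0 FREE][1-8 ALLOC][9-25 FREE]
Op 4: b = realloc(b, 12) -> b = 1; heap: [0-0 FREE][1-12 ALLOC][13-25 FREE]
Op 5: c = malloc(5) -> c = 13; heap: [0-0 FREE][1-12 ALLOC][13-17 ALLOC][18-25 FREE]
Op 6: free(c) -> (freed c); heap: [0-0 FREE][1-12 ALLOC][13-25 FREE]
Op 7: b = realloc(b, 1) -> b = 1; heap: [0-0 FREE][1-1 ALLOC][2-25 FREE]
Free blocks: [1 24] total_free=25 largest=24 -> 100*(25-24)/25 = 100/25 = 4

Answer: 4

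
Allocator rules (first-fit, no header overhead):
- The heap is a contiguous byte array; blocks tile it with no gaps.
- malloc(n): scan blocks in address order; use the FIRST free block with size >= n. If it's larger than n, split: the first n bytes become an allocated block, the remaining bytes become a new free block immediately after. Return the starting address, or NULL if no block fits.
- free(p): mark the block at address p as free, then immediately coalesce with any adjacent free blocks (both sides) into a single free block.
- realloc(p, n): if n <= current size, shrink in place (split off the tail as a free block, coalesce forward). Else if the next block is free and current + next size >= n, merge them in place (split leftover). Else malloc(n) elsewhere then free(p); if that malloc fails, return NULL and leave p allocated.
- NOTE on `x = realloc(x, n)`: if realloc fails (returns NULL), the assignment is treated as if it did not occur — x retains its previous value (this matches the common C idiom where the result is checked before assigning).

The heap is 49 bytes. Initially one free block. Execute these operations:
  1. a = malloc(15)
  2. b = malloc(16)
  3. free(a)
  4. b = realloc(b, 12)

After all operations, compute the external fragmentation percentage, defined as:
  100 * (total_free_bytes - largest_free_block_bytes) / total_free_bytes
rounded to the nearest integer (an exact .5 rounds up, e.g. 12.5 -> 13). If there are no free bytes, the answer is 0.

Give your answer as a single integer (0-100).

Answer: 41

Derivation:
Op 1: a = malloc(15) -> a = 0; heap: [0-14 ALLOC][15-48 FREE]
Op 2: b = malloc(16) -> b = 15; heap: [0-14 ALLOC][15-30 ALLOC][31-48 FREE]
Op 3: free(a) -> (freed a); heap: [0-14 FREE][15-30 ALLOC][31-48 FREE]
Op 4: b = realloc(b, 12) -> b = 15; heap: [0-14 FREE][15-26 ALLOC][27-48 FREE]
Free blocks: [15 22] total_free=37 largest=22 -> 100*(37-22)/37 = 1500/37 ≈ 40.541 -> rounds to 41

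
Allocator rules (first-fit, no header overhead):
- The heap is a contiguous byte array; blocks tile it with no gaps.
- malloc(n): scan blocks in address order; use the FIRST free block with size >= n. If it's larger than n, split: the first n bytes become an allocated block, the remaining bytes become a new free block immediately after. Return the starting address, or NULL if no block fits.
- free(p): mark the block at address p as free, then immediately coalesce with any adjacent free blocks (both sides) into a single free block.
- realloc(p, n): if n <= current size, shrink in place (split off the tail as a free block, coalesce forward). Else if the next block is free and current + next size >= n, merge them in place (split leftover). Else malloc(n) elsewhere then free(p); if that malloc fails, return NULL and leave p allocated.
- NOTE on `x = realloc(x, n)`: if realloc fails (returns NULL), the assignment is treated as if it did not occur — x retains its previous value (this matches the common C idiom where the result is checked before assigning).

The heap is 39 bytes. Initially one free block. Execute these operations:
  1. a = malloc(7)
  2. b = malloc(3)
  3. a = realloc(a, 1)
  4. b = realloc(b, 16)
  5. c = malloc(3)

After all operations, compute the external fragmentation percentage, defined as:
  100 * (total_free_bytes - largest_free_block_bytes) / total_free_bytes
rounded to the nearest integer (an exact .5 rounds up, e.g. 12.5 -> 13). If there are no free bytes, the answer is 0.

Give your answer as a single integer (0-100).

Answer: 16

Derivation:
Op 1: a = malloc(7) -> a = 0; heap: [0-6 ALLOC][7-38 FREE]
Op 2: b = malloc(3) -> b = 7; heap: [0-6 ALLOC][7-9 ALLOC][10-38 FREE]
Op 3: a = realloc(a, 1) -> a = 0; heap: [0-0 ALLOC][1-6 FREE][7-9 ALLOC][10-38 FREE]
Op 4: b = realloc(b, 16) -> b = 7; heap: [0-0 ALLOC][1-6 FREE][7-22 ALLOC][23-38 FREE]
Op 5: c = malloc(3) -> c = 1; heap: [0-0 ALLOC][1-3 ALLOC][4-6 FREE][7-22 ALLOC][23-38 FREE]
Free blocks: [3 16] total_free=19 largest=16 -> 100*(19-16)/19 = 300/19 ≈ 15.789 -> rounds to 16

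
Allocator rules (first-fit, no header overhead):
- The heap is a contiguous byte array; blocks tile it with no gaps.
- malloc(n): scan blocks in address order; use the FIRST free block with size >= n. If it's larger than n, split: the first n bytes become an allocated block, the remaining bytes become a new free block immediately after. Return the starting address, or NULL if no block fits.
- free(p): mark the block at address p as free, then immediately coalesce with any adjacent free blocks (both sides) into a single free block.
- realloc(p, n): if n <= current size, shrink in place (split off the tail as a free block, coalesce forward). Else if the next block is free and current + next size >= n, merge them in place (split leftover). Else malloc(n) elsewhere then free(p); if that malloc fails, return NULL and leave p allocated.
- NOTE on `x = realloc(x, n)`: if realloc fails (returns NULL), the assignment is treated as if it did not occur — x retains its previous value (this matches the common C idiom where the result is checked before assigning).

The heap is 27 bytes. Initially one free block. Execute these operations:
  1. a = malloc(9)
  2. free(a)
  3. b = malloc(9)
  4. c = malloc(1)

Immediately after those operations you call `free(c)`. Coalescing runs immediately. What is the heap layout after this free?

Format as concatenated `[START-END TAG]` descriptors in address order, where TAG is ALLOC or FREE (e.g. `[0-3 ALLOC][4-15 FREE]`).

Op 1: a = malloc(9) -> a = 0; heap: [0-8 ALLOC][9-26 FREE]
Op 2: free(a) -> (freed a); heap: [0-26 FREE]
Op 3: b = malloc(9) -> b = 0; heap: [0-8 ALLOC][9-26 FREE]
Op 4: c = malloc(1) -> c = 9; heap: [0-8 ALLOC][9-9 ALLOC][10-26 FREE]
free(c): c = 9 -> block [9-9 ALLOC]; mark free, coalesce with adjacent free neighbors -> [0-8 ALLOC][9-26 FREE]

Answer: [0-8 ALLOC][9-26 FREE]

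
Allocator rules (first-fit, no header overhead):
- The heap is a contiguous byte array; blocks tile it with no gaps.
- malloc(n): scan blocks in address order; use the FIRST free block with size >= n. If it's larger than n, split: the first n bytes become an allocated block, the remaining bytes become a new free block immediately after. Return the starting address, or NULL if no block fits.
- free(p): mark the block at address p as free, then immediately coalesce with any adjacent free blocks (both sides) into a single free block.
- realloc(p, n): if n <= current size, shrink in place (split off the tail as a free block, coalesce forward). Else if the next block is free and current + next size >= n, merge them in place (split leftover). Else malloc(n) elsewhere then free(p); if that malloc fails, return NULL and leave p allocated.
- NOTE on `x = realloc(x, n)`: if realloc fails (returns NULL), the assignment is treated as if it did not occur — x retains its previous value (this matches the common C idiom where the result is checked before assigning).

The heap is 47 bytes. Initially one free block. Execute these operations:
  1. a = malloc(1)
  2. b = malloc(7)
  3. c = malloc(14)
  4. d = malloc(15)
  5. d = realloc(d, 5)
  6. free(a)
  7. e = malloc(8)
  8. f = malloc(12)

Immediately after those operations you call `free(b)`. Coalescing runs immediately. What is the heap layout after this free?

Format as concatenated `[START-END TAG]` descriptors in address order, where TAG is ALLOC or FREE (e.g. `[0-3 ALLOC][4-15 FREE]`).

Answer: [0-7 FREE][8-21 ALLOC][22-26 ALLOC][27-34 ALLOC][35-46 ALLOC]

Derivation:
Op 1: a = malloc(1) -> a = 0; heap: [0-0 ALLOC][1-46 FREE]
Op 2: b = malloc(7) -> b = 1; heap: [0-0 ALLOC][1-7 ALLOC][8-46 FREE]
Op 3: c = malloc(14) -> c = 8; heap: [0-0 ALLOC][1-7 ALLOC][8-21 ALLOC][22-46 FREE]
Op 4: d = malloc(15) -> d = 22; heap: [0-0 ALLOC][1-7 ALLOC][8-21 ALLOC][22-36 ALLOC][37-46 FREE]
Op 5: d = realloc(d, 5) -> d = 22; heap: [0-0 ALLOC][1-7 ALLOC][8-21 ALLOC][22-26 ALLOC][27-46 FREE]
Op 6: free(a) -> (freed a); heap: [0-0 FREE][1-7 ALLOC][8-21 ALLOC][22-26 ALLOC][27-46 FREE]
Op 7: e = malloc(8) -> e = 27; heap: [0-0 FREE][1-7 ALLOC][8-21 ALLOC][22-26 ALLOC][27-34 ALLOC][35-46 FREE]
Op 8: f = malloc(12) -> f = 35; heap: [0-0 FREE][1-7 ALLOC][8-21 ALLOC][22-26 ALLOC][27-34 ALLOC][35-46 ALLOC]
free(b): b = 1 -> block [1-7 ALLOC]; mark free, coalesce with adjacent free neighbors -> [0-7 FREE][8-21 ALLOC][22-26 ALLOC][27-34 ALLOC][35-46 ALLOC]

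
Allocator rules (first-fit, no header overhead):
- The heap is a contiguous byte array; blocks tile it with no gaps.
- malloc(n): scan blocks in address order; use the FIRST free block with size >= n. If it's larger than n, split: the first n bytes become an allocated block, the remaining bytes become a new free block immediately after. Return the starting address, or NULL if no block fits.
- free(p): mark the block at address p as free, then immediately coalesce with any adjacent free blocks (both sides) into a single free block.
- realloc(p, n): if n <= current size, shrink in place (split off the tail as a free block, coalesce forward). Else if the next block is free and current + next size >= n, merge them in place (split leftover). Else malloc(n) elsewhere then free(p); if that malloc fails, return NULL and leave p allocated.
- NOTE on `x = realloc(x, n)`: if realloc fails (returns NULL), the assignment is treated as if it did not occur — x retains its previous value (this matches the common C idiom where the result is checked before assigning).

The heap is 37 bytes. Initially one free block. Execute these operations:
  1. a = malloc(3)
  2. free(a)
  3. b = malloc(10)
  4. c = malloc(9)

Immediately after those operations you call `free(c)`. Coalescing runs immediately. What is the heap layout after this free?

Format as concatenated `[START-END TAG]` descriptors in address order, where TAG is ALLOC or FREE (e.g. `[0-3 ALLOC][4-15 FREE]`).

Op 1: a = malloc(3) -> a = 0; heap: [0-2 ALLOC][3-36 FREE]
Op 2: free(a) -> (freed a); heap: [0-36 FREE]
Op 3: b = malloc(10) -> b = 0; heap: [0-9 ALLOC][10-36 FREE]
Op 4: c = malloc(9) -> c = 10; heap: [0-9 ALLOC][10-18 ALLOC][19-36 FREE]
free(c): c = 10 -> block [10-18 ALLOC]; mark free, coalesce with adjacent free neighbors -> [0-9 ALLOC][10-36 FREE]

Answer: [0-9 ALLOC][10-36 FREE]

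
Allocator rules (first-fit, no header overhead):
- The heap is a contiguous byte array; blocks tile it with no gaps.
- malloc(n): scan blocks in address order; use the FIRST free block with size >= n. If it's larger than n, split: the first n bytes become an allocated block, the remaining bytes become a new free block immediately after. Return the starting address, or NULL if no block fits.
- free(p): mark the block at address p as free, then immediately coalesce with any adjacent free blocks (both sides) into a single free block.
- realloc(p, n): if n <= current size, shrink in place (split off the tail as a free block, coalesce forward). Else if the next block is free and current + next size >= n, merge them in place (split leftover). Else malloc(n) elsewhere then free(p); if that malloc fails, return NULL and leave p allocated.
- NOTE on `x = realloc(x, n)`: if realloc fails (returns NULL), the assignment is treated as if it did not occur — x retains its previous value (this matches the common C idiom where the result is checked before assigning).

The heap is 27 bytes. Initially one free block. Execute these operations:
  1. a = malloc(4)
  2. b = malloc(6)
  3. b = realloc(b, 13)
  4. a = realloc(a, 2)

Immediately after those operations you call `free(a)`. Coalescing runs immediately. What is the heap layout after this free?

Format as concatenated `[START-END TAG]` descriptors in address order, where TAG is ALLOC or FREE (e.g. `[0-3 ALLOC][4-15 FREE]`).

Answer: [0-3 FREE][4-16 ALLOC][17-26 FREE]

Derivation:
Op 1: a = malloc(4) -> a = 0; heap: [0-3 ALLOC][4-26 FREE]
Op 2: b = malloc(6) -> b = 4; heap: [0-3 ALLOC][4-9 ALLOC][10-26 FREE]
Op 3: b = realloc(b, 13) -> b = 4; heap: [0-3 ALLOC][4-16 ALLOC][17-26 FREE]
Op 4: a = realloc(a, 2) -> a = 0; heap: [0-1 ALLOC][2-3 FREE][4-16 ALLOC][17-26 FREE]
free(a): a = 0 -> block [0-1 ALLOC]; mark free, coalesce with adjacent free neighbors -> [0-3 FREE][4-16 ALLOC][17-26 FREE]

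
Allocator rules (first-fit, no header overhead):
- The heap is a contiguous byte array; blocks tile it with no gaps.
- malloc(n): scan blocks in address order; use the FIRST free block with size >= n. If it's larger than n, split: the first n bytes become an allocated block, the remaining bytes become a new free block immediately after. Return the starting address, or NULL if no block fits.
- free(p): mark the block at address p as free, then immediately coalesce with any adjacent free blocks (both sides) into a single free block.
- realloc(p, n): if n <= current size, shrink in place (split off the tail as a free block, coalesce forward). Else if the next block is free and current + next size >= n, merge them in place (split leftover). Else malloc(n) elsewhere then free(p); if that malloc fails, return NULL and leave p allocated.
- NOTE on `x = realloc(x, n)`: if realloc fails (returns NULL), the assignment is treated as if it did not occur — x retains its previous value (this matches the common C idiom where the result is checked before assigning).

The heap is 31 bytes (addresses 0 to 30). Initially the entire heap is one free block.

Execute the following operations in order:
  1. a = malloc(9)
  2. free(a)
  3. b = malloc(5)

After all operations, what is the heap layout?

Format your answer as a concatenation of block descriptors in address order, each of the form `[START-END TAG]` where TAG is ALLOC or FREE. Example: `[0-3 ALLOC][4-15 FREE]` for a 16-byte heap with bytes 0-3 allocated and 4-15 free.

Op 1: a = malloc(9) -> a = 0; heap: [0-8 ALLOC][9-30 FREE]
Op 2: free(a) -> (freed a); heap: [0-30 FREE]
Op 3: b = malloc(5) -> b = 0; heap: [0-4 ALLOC][5-30 FREE]

Answer: [0-4 ALLOC][5-30 FREE]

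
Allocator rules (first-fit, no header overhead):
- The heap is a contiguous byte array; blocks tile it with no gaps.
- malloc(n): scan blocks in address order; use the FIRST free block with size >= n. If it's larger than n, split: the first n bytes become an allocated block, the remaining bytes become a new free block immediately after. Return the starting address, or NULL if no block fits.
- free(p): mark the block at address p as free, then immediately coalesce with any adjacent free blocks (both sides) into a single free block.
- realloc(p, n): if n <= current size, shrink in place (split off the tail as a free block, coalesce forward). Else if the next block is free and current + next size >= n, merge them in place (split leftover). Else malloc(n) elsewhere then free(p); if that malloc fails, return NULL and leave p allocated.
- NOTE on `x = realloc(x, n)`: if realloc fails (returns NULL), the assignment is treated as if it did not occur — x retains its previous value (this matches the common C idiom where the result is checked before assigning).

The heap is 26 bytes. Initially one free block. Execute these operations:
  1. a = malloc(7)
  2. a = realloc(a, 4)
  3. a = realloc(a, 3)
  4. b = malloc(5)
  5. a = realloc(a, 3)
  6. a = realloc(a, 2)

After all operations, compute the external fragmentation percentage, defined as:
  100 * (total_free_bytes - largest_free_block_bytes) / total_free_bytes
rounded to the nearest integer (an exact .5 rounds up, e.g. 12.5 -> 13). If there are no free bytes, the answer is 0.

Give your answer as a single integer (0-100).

Op 1: a = malloc(7) -> a = 0; heap: [0-6 ALLOC][7-25 FREE]
Op 2: a = realloc(a, 4) -> a = 0; heap: [0-3 ALLOC][4-25 FREE]
Op 3: a = realloc(a, 3) -> a = 0; heap: [0-2 ALLOC][3-25 FREE]
Op 4: b = malloc(5) -> b = 3; heap: [0-2 ALLOC][3-7 ALLOC][8-25 FREE]
Op 5: a = realloc(a, 3) -> a = 0; heap: [0-2 ALLOC][3-7 ALLOC][8-25 FREE]
Op 6: a = realloc(a, 2) -> a = 0; heap: [0-1 ALLOC][2-2 FREE][3-7 ALLOC][8-25 FREE]
Free blocks: [1 18] total_free=19 largest=18 -> 100*(19-18)/19 = 100/19 ≈ 5.263 -> rounds to 5

Answer: 5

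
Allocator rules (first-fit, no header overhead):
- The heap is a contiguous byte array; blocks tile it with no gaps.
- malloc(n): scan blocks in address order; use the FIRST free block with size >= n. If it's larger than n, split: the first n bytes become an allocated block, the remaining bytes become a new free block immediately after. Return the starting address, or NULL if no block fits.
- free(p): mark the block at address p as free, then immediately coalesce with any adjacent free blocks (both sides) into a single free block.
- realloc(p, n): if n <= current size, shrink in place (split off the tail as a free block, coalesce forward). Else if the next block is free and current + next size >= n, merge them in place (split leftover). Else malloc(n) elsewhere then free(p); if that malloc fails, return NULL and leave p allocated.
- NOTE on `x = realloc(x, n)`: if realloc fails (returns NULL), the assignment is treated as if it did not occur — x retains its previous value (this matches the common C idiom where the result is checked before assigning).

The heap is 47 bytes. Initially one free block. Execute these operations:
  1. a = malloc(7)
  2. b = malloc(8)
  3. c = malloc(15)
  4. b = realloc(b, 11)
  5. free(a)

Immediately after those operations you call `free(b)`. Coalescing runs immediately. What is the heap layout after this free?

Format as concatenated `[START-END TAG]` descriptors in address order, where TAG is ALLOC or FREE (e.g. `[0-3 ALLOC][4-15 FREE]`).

Answer: [0-14 FREE][15-29 ALLOC][30-46 FREE]

Derivation:
Op 1: a = malloc(7) -> a = 0; heap: [0-6 ALLOC][7-46 FREE]
Op 2: b = malloc(8) -> b = 7; heap: [0-6 ALLOC][7-14 ALLOC][15-46 FREE]
Op 3: c = malloc(15) -> c = 15; heap: [0-6 ALLOC][7-14 ALLOC][15-29 ALLOC][30-46 FREE]
Op 4: b = realloc(b, 11) -> b = 30; heap: [0-6 ALLOC][7-14 FREE][15-29 ALLOC][30-40 ALLOC][41-46 FREE]
Op 5: free(a) -> (freed a); heap: [0-14 FREE][15-29 ALLOC][30-40 ALLOC][41-46 FREE]
free(b): b = 30 -> block [30-40 ALLOC]; mark free, coalesce with adjacent free neighbors -> [0-14 FREE][15-29 ALLOC][30-46 FREE]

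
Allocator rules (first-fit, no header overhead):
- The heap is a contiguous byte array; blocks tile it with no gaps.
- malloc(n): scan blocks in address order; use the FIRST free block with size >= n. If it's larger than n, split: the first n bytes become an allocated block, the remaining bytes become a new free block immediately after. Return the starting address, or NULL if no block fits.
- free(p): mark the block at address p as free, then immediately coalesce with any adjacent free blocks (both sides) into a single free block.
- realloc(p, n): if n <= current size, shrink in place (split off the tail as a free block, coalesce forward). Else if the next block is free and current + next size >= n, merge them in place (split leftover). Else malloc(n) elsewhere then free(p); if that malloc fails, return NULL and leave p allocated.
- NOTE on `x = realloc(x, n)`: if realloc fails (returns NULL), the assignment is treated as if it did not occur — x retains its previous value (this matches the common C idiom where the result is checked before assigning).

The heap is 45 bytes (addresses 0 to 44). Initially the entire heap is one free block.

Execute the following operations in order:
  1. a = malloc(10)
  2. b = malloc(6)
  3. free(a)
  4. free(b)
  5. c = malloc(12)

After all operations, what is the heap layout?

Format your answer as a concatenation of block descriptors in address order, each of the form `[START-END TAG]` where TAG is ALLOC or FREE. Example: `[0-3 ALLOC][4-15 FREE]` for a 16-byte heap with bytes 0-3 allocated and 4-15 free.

Answer: [0-11 ALLOC][12-44 FREE]

Derivation:
Op 1: a = malloc(10) -> a = 0; heap: [0-9 ALLOC][10-44 FREE]
Op 2: b = malloc(6) -> b = 10; heap: [0-9 ALLOC][10-15 ALLOC][16-44 FREE]
Op 3: free(a) -> (freed a); heap: [0-9 FREE][10-15 ALLOC][16-44 FREE]
Op 4: free(b) -> (freed b); heap: [0-44 FREE]
Op 5: c = malloc(12) -> c = 0; heap: [0-11 ALLOC][12-44 FREE]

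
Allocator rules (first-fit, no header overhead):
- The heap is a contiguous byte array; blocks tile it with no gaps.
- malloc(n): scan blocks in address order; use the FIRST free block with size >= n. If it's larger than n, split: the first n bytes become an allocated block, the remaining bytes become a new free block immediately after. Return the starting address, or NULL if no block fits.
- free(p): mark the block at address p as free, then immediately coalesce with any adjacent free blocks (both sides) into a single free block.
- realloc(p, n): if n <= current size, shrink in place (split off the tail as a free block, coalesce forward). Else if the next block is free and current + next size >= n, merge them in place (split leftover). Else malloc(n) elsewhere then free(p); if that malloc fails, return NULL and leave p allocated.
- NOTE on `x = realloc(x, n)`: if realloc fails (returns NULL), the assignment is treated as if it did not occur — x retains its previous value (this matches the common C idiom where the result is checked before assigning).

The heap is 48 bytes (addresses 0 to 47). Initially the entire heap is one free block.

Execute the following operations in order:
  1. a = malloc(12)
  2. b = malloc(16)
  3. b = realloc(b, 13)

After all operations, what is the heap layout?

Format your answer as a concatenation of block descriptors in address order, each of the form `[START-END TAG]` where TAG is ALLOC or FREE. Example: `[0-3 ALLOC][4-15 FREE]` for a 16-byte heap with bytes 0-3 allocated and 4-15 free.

Answer: [0-11 ALLOC][12-24 ALLOC][25-47 FREE]

Derivation:
Op 1: a = malloc(12) -> a = 0; heap: [0-11 ALLOC][12-47 FREE]
Op 2: b = malloc(16) -> b = 12; heap: [0-11 ALLOC][12-27 ALLOC][28-47 FREE]
Op 3: b = realloc(b, 13) -> b = 12; heap: [0-11 ALLOC][12-24 ALLOC][25-47 FREE]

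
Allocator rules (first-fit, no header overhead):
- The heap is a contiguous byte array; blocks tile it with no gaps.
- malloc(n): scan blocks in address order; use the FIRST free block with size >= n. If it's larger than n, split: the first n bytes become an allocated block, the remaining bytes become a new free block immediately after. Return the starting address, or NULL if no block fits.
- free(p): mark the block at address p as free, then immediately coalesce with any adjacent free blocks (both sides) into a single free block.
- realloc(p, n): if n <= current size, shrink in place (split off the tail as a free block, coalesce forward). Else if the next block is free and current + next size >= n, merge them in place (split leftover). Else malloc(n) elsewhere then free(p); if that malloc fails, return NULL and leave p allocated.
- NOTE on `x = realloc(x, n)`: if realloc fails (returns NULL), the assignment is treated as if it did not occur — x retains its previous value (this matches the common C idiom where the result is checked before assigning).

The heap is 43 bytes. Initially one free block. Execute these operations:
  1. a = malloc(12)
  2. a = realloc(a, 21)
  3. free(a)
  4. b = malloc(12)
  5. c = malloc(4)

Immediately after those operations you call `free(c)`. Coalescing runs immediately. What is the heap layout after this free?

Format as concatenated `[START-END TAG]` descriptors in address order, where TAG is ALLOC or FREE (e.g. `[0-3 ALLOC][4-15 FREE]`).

Op 1: a = malloc(12) -> a = 0; heap: [0-11 ALLOC][12-42 FREE]
Op 2: a = realloc(a, 21) -> a = 0; heap: [0-20 ALLOC][21-42 FREE]
Op 3: free(a) -> (freed a); heap: [0-42 FREE]
Op 4: b = malloc(12) -> b = 0; heap: [0-11 ALLOC][12-42 FREE]
Op 5: c = malloc(4) -> c = 12; heap: [0-11 ALLOC][12-15 ALLOC][16-42 FREE]
free(c): c = 12 -> block [12-15 ALLOC]; mark free, coalesce with adjacent free neighbors -> [0-11 ALLOC][12-42 FREE]

Answer: [0-11 ALLOC][12-42 FREE]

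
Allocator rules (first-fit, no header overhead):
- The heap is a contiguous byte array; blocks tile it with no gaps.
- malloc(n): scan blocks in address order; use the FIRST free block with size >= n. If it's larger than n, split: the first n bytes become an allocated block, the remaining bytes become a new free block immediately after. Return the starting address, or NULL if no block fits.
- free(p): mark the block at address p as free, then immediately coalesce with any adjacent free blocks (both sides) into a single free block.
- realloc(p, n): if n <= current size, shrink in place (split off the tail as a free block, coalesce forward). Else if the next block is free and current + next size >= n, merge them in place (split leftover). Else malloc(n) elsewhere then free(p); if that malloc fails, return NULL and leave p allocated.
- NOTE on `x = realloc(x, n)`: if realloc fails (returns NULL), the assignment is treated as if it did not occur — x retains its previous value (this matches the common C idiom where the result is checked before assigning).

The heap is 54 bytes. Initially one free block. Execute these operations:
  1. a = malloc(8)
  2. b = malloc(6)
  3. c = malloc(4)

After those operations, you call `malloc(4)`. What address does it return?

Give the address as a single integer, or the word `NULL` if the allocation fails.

Answer: 18

Derivation:
Op 1: a = malloc(8) -> a = 0; heap: [0-7 ALLOC][8-53 FREE]
Op 2: b = malloc(6) -> b = 8; heap: [0-7 ALLOC][8-13 ALLOC][14-53 FREE]
Op 3: c = malloc(4) -> c = 14; heap: [0-7 ALLOC][8-13 ALLOC][14-17 ALLOC][18-53 FREE]
malloc(4): first-fit scan over [0-7 ALLOC][8-13 ALLOC][14-17 ALLOC][18-53 FREE] -> 18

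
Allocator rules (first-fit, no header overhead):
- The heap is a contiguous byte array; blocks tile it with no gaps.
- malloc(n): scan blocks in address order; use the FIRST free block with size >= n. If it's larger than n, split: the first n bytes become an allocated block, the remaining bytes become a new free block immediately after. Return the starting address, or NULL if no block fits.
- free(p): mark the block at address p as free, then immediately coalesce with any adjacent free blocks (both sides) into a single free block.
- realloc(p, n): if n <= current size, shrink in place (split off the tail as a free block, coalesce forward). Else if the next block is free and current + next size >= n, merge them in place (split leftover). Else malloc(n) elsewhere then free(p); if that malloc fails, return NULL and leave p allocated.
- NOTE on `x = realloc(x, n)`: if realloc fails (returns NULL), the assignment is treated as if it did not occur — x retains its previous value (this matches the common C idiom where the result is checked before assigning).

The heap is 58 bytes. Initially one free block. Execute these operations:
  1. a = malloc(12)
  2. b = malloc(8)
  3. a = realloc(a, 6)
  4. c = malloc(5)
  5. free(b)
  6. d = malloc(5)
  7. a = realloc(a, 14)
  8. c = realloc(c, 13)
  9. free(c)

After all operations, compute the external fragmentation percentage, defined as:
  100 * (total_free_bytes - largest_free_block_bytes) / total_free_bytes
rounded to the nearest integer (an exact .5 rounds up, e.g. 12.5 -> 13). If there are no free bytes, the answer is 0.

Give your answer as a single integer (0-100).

Op 1: a = malloc(12) -> a = 0; heap: [0-11 ALLOC][12-57 FREE]
Op 2: b = malloc(8) -> b = 12; heap: [0-11 ALLOC][12-19 ALLOC][20-57 FREE]
Op 3: a = realloc(a, 6) -> a = 0; heap: [0-5 ALLOC][6-11 FREE][12-19 ALLOC][20-57 FREE]
Op 4: c = malloc(5) -> c = 6; heap: [0-5 ALLOC][6-10 ALLOC][11-11 FREE][12-19 ALLOC][20-57 FREE]
Op 5: free(b) -> (freed b); heap: [0-5 ALLOC][6-10 ALLOC][11-57 FREE]
Op 6: d = malloc(5) -> d = 11; heap: [0-5 ALLOC][6-10 ALLOC][11-15 ALLOC][16-57 FREE]
Op 7: a = realloc(a, 14) -> a = 16; heap: [0-5 FREE][6-10 ALLOC][11-15 ALLOC][16-29 ALLOC][30-57 FREE]
Op 8: c = realloc(c, 13) -> c = 30; heap: [0-10 FREE][11-15 ALLOC][16-29 ALLOC][30-42 ALLOC][43-57 FREE]
Op 9: free(c) -> (freed c); heap: [0-10 FREE][11-15 ALLOC][16-29 ALLOC][30-57 FREE]
Free blocks: [11 28] total_free=39 largest=28 -> 100*(39-28)/39 = 1100/39 ≈ 28.205 -> rounds to 28

Answer: 28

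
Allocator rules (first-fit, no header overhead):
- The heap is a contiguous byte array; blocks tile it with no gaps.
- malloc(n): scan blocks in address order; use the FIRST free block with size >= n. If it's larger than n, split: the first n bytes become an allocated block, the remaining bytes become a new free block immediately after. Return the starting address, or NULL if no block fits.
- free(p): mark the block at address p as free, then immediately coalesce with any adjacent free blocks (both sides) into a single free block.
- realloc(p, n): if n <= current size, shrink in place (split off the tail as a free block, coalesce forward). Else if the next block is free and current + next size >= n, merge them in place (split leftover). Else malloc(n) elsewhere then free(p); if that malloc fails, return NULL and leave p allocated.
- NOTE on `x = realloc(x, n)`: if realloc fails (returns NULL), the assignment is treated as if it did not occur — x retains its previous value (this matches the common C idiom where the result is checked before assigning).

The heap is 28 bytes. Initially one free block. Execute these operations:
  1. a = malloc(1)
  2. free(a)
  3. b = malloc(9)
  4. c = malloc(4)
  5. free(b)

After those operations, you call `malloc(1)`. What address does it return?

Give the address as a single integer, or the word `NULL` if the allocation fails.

Answer: 0

Derivation:
Op 1: a = malloc(1) -> a = 0; heap: [0-0 ALLOC][1-27 FREE]
Op 2: free(a) -> (freed a); heap: [0-27 FREE]
Op 3: b = malloc(9) -> b = 0; heap: [0-8 ALLOC][9-27 FREE]
Op 4: c = malloc(4) -> c = 9; heap: [0-8 ALLOC][9-12 ALLOC][13-27 FREE]
Op 5: free(b) -> (freed b); heap: [0-8 FREE][9-12 ALLOC][13-27 FREE]
malloc(1): first-fit scan over [0-8 FREE][9-12 ALLOC][13-27 FREE] -> 0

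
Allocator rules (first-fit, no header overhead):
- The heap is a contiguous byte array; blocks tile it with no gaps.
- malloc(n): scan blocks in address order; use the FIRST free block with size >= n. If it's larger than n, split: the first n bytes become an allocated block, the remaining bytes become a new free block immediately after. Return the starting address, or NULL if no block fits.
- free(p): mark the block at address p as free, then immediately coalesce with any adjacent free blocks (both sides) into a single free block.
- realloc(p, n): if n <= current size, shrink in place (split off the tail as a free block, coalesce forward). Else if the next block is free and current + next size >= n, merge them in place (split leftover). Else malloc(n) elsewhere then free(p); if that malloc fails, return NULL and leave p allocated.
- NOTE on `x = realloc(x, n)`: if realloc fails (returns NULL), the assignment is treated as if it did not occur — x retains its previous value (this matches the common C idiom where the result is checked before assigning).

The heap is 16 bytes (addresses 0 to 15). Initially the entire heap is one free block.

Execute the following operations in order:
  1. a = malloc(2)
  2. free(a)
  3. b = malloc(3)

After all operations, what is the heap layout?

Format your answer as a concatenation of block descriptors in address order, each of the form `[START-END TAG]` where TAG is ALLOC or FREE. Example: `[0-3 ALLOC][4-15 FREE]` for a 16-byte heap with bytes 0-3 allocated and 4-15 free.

Answer: [0-2 ALLOC][3-15 FREE]

Derivation:
Op 1: a = malloc(2) -> a = 0; heap: [0-1 ALLOC][2-15 FREE]
Op 2: free(a) -> (freed a); heap: [0-15 FREE]
Op 3: b = malloc(3) -> b = 0; heap: [0-2 ALLOC][3-15 FREE]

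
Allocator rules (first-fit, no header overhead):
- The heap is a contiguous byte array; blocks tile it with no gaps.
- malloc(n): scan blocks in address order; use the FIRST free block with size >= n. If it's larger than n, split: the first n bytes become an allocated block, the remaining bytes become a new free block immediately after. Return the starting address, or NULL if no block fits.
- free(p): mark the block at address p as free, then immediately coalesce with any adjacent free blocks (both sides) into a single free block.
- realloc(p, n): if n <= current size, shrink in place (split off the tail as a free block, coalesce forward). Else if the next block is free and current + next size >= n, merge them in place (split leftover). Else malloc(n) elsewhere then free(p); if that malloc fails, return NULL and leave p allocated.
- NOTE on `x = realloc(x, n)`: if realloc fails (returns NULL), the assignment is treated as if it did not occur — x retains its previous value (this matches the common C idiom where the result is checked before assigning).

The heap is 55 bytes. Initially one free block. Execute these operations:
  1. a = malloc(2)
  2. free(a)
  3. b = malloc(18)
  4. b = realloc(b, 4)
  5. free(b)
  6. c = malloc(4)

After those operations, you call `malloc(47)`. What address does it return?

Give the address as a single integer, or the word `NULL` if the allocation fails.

Op 1: a = malloc(2) -> a = 0; heap: [0-1 ALLOC][2-54 FREE]
Op 2: free(a) -> (freed a); heap: [0-54 FREE]
Op 3: b = malloc(18) -> b = 0; heap: [0-17 ALLOC][18-54 FREE]
Op 4: b = realloc(b, 4) -> b = 0; heap: [0-3 ALLOC][4-54 FREE]
Op 5: free(b) -> (freed b); heap: [0-54 FREE]
Op 6: c = malloc(4) -> c = 0; heap: [0-3 ALLOC][4-54 FREE]
malloc(47): first-fit scan over [0-3 ALLOC][4-54 FREE] -> 4

Answer: 4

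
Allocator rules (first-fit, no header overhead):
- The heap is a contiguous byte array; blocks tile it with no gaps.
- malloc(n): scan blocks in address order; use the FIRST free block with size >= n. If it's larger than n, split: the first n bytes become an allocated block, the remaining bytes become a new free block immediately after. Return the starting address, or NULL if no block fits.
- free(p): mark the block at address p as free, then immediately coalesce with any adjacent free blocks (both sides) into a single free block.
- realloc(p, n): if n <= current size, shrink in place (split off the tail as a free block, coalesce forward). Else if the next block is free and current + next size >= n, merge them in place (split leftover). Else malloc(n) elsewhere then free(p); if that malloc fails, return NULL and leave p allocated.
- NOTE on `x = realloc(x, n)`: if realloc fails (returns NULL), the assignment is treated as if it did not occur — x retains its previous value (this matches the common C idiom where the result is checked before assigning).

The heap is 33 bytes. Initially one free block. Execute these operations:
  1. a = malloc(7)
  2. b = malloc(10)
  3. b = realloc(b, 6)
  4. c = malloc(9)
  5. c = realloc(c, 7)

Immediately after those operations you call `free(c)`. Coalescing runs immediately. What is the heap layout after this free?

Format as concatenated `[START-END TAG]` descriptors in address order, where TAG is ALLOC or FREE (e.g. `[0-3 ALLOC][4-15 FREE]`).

Answer: [0-6 ALLOC][7-12 ALLOC][13-32 FREE]

Derivation:
Op 1: a = malloc(7) -> a = 0; heap: [0-6 ALLOC][7-32 FREE]
Op 2: b = malloc(10) -> b = 7; heap: [0-6 ALLOC][7-16 ALLOC][17-32 FREE]
Op 3: b = realloc(b, 6) -> b = 7; heap: [0-6 ALLOC][7-12 ALLOC][13-32 FREE]
Op 4: c = malloc(9) -> c = 13; heap: [0-6 ALLOC][7-12 ALLOC][13-21 ALLOC][22-32 FREE]
Op 5: c = realloc(c, 7) -> c = 13; heap: [0-6 ALLOC][7-12 ALLOC][13-19 ALLOC][20-32 FREE]
free(c): c = 13 -> block [13-19 ALLOC]; mark free, coalesce with adjacent free neighbors -> [0-6 ALLOC][7-12 ALLOC][13-32 FREE]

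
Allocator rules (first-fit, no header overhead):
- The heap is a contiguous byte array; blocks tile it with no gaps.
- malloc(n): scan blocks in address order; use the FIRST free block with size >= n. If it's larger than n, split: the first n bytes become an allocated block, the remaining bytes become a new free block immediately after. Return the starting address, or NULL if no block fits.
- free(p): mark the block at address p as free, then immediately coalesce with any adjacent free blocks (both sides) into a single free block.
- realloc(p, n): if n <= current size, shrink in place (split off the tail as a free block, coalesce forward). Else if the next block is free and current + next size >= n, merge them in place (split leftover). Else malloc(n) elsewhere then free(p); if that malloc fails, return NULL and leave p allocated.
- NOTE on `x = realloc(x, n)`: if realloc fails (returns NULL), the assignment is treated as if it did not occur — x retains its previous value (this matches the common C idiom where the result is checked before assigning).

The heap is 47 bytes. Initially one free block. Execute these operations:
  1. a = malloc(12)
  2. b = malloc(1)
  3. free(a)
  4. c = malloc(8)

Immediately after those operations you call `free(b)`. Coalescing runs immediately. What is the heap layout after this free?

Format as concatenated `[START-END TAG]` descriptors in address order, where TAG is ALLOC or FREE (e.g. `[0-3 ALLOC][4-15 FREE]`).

Answer: [0-7 ALLOC][8-46 FREE]

Derivation:
Op 1: a = malloc(12) -> a = 0; heap: [0-11 ALLOC][12-46 FREE]
Op 2: b = malloc(1) -> b = 12; heap: [0-11 ALLOC][12-12 ALLOC][13-46 FREE]
Op 3: free(a) -> (freed a); heap: [0-11 FREE][12-12 ALLOC][13-46 FREE]
Op 4: c = malloc(8) -> c = 0; heap: [0-7 ALLOC][8-11 FREE][12-12 ALLOC][13-46 FREE]
free(b): b = 12 -> block [12-12 ALLOC]; mark free, coalesce with adjacent free neighbors -> [0-7 ALLOC][8-46 FREE]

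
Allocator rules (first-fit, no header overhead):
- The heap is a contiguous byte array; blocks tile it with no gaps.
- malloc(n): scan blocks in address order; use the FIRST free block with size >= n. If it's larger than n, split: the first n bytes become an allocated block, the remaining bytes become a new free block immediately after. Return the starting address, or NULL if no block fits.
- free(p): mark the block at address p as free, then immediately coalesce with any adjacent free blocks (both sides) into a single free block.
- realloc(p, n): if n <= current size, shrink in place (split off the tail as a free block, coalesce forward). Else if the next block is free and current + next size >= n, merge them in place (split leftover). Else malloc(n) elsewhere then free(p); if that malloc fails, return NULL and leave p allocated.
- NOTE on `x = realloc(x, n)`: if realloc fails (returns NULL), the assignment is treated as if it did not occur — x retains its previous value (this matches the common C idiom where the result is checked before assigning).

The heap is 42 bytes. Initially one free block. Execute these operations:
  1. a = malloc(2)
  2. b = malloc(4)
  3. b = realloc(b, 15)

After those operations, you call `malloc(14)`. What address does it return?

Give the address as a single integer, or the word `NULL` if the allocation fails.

Answer: 17

Derivation:
Op 1: a = malloc(2) -> a = 0; heap: [0-1 ALLOC][2-41 FREE]
Op 2: b = malloc(4) -> b = 2; heap: [0-1 ALLOC][2-5 ALLOC][6-41 FREE]
Op 3: b = realloc(b, 15) -> b = 2; heap: [0-1 ALLOC][2-16 ALLOC][17-41 FREE]
malloc(14): first-fit scan over [0-1 ALLOC][2-16 ALLOC][17-41 FREE] -> 17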